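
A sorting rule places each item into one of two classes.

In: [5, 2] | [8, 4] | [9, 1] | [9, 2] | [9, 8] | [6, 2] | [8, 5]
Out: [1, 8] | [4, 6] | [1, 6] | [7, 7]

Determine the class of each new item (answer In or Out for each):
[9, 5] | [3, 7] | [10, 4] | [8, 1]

'In' ⟺ first > second.
In: [9, 5], since 9 > 5. Out: [3, 7], since 3 < 7. In: [10, 4], since 10 > 4. In: [8, 1], since 8 > 1.

In, Out, In, In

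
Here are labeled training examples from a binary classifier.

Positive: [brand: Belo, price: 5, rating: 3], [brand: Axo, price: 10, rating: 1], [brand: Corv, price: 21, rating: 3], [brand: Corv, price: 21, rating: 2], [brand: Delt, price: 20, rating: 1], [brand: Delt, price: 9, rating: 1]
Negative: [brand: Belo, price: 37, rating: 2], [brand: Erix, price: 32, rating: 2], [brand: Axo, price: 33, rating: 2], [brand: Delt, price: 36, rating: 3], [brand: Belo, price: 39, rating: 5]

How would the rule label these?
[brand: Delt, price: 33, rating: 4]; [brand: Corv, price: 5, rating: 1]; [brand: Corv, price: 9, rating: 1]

The common property of the 'Positive' items is: price ≤ 21. No 'Negative' item has it.
[brand: Delt, price: 33, rating: 4]: Negative (price = 33). [brand: Corv, price: 5, rating: 1]: Positive (price = 5). [brand: Corv, price: 9, rating: 1]: Positive (price = 9).

Negative, Positive, Positive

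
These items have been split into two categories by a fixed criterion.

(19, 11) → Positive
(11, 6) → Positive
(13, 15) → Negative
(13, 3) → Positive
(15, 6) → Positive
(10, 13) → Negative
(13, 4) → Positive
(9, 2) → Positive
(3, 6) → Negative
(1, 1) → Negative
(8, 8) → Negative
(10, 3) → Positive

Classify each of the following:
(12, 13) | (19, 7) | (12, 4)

Negative, Positive, Positive

The classifier is using: first > second.
(12, 13) → 12 < 13 → Negative. (19, 7) → 19 > 7 → Positive. (12, 4) → 12 > 4 → Positive.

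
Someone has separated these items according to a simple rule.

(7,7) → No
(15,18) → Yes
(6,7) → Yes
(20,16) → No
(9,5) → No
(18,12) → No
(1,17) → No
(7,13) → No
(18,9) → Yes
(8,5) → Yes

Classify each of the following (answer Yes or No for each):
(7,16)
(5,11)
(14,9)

'Yes' ⟺ sum is odd.

Yes, No, Yes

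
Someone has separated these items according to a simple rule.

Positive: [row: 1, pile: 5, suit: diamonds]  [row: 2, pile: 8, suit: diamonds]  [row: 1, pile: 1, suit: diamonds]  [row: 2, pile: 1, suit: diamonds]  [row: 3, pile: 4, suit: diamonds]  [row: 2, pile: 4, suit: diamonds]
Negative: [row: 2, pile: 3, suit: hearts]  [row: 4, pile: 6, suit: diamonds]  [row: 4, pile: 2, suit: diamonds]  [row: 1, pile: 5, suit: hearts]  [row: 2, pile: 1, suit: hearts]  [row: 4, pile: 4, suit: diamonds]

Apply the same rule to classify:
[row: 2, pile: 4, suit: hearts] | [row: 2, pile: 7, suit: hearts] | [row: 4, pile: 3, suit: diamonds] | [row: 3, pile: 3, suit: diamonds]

Negative, Negative, Negative, Positive

'Positive' ⟺ suit is diamonds AND row ≤ 3.
[row: 2, pile: 4, suit: hearts] — suit is hearts, row = 2, hence Negative.
[row: 2, pile: 7, suit: hearts] — suit is hearts, row = 2, hence Negative.
[row: 4, pile: 3, suit: diamonds] — suit is diamonds, row = 4, hence Negative.
[row: 3, pile: 3, suit: diamonds] — suit is diamonds, row = 3, hence Positive.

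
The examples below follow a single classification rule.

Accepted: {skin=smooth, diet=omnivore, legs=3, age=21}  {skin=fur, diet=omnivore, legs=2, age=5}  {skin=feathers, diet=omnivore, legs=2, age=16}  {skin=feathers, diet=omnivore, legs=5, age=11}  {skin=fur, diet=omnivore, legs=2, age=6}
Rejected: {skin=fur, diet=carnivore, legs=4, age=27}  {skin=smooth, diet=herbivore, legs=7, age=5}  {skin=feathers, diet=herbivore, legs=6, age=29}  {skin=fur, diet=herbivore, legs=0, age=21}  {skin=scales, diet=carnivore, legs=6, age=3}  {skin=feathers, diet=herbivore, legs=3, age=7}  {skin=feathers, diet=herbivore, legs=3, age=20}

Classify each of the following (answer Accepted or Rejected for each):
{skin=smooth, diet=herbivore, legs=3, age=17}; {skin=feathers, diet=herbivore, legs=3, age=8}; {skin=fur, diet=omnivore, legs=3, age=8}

Rejected, Rejected, Accepted

All 'Accepted' examples share one property — diet is omnivore — and every 'Rejected' example lacks it.
{skin=smooth, diet=herbivore, legs=3, age=17} — diet is herbivore, hence Rejected. {skin=feathers, diet=herbivore, legs=3, age=8} — diet is herbivore, hence Rejected. {skin=fur, diet=omnivore, legs=3, age=8} — diet is omnivore, hence Accepted.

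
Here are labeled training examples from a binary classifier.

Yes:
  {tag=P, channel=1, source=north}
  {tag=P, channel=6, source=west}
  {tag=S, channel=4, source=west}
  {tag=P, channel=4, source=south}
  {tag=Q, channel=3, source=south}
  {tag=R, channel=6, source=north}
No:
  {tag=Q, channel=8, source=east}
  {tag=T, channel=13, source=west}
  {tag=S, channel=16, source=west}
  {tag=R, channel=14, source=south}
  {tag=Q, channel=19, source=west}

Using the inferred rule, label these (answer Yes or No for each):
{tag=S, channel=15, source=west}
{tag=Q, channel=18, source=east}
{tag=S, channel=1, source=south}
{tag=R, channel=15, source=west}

No, No, Yes, No

The simplest hypothesis consistent with all the labels is: channel ≤ 6.
{tag=S, channel=15, source=west}: channel = 15, lacks this property → No.
{tag=Q, channel=18, source=east}: channel = 18, lacks this property → No.
{tag=S, channel=1, source=south}: channel = 1, meets the rule → Yes.
{tag=R, channel=15, source=west}: channel = 15, lacks this property → No.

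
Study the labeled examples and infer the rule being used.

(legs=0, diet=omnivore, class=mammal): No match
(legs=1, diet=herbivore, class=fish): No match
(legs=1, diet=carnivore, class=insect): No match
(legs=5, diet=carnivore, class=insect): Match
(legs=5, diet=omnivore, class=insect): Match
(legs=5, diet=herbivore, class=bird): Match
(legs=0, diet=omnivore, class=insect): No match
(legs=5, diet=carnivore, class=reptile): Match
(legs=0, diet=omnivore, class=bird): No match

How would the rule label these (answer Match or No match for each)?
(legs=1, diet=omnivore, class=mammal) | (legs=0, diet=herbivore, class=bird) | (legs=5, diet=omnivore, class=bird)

No match, No match, Match

Rule: legs = 5. This holds for each 'Match' example and fails for each 'No match' one.
No match: (legs=1, diet=omnivore, class=mammal), since legs = 1.
No match: (legs=0, diet=herbivore, class=bird), since legs = 0.
Match: (legs=5, diet=omnivore, class=bird), since legs = 5.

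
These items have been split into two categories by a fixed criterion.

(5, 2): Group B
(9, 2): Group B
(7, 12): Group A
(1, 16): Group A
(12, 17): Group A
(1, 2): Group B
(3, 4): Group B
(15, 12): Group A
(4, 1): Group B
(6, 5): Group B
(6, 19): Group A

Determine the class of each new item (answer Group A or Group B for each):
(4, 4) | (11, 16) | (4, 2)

Group B, Group A, Group B

The common property of the 'Group A' items is: sum ≥ 17. No 'Group B' item has it.
(4, 4): Group B (4+4 = 8). (11, 16): Group A (11+16 = 27). (4, 2): Group B (4+2 = 6).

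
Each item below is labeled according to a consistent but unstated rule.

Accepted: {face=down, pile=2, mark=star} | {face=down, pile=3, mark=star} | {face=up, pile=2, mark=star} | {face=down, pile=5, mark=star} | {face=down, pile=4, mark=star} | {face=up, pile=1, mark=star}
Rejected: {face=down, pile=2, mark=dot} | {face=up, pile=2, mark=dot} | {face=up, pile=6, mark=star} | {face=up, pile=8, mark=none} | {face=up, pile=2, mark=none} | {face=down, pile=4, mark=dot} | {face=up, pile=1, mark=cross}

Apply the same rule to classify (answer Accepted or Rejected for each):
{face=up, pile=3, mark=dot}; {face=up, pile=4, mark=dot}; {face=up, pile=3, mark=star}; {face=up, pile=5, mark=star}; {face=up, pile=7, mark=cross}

All 'Accepted' examples share one property — mark is star AND pile ≤ 5 — and every 'Rejected' example lacks it.
{face=up, pile=3, mark=dot}: mark is dot, pile = 3, doesn't match → Rejected. {face=up, pile=4, mark=dot}: mark is dot, pile = 4, doesn't match → Rejected. {face=up, pile=3, mark=star}: mark is star, pile = 3, checks out → Accepted. {face=up, pile=5, mark=star}: mark is star, pile = 5, checks out → Accepted. {face=up, pile=7, mark=cross}: mark is cross, pile = 7, doesn't match → Rejected.

Rejected, Rejected, Accepted, Accepted, Rejected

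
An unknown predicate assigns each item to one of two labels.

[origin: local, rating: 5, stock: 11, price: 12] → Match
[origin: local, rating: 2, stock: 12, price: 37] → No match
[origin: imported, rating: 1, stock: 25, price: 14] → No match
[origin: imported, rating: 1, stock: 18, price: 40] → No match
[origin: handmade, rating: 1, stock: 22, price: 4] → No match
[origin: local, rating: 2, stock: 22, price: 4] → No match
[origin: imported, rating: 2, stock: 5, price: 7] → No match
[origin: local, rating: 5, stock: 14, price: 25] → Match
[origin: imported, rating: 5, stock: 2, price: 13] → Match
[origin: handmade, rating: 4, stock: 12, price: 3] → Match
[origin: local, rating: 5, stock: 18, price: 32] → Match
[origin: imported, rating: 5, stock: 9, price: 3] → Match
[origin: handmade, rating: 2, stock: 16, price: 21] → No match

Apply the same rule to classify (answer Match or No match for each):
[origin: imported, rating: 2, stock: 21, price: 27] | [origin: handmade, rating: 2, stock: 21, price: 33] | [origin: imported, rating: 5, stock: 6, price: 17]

The pattern is that an item is 'Match' exactly when: rating ≥ 4.

No match, No match, Match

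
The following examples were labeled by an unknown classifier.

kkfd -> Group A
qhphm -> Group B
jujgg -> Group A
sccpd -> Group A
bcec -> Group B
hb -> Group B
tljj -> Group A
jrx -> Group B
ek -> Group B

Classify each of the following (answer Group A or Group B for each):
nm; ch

Rule: has a double letter. This holds for each 'Group A' example and fails for each 'Group B' one.
nm: no doubled letter — does not fit, so Group B.
ch: no doubled letter — does not fit, so Group B.

Group B, Group B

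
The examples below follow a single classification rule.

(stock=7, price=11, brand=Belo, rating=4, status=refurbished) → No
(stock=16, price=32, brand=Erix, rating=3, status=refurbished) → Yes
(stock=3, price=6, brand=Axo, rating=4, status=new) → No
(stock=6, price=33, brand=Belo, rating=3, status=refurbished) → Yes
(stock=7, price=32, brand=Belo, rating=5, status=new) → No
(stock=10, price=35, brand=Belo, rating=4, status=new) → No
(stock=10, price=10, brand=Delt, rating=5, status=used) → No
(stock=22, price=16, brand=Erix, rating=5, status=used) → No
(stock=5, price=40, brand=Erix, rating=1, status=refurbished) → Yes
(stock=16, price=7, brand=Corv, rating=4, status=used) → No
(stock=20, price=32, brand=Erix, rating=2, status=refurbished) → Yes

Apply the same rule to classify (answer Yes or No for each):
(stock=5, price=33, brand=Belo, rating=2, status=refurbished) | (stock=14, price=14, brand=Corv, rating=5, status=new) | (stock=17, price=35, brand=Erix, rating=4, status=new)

Yes, No, No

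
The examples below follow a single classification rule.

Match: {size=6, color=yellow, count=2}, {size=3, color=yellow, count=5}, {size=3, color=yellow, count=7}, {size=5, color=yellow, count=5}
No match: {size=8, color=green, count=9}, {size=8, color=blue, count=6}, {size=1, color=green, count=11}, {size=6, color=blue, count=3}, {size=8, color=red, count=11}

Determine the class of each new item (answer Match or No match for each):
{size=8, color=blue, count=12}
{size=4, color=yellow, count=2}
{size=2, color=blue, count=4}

Checking candidate rules against both groups, what survives is: color is yellow.
{size=8, color=blue, count=12}: color is blue — fails the rule, so No match.
{size=4, color=yellow, count=2}: color is yellow — checks out, so Match.
{size=2, color=blue, count=4}: color is blue — fails the rule, so No match.

No match, Match, No match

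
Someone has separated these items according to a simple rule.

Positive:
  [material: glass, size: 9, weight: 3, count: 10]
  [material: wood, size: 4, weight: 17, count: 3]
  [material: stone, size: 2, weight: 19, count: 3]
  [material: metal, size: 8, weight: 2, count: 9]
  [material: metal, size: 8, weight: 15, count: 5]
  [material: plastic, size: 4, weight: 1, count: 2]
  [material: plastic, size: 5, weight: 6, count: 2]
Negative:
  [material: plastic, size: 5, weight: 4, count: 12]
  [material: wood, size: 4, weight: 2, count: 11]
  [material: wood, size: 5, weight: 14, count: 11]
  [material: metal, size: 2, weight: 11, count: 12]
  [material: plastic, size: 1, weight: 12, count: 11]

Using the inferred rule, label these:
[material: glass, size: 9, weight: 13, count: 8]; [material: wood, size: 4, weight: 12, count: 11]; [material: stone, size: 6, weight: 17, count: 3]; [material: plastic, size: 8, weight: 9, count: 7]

Positive, Negative, Positive, Positive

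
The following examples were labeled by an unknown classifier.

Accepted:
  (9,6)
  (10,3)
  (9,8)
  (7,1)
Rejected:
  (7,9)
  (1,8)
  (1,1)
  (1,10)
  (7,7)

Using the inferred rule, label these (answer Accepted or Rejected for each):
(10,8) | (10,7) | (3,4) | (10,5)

Accepted, Accepted, Rejected, Accepted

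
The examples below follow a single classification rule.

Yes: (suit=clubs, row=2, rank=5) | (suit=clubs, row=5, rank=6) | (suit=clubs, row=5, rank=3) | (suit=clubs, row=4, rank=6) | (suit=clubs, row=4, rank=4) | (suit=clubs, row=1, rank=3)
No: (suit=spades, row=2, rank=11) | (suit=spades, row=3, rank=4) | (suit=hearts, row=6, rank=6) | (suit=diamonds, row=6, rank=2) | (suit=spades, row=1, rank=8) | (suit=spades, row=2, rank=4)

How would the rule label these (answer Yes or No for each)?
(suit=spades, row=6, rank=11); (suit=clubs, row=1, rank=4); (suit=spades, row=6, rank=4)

No, Yes, No

Comparing the two groups points to one rule — suit is clubs.
No: (suit=spades, row=6, rank=11), since suit is spades.
Yes: (suit=clubs, row=1, rank=4), since suit is clubs.
No: (suit=spades, row=6, rank=4), since suit is spades.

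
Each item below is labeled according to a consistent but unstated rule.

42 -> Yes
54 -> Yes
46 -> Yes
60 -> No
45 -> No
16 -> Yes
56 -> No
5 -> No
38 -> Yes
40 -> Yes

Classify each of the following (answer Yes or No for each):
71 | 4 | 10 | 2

No, Yes, Yes, Yes

The rule appears to be: even AND at most 54.
71: 71 is odd, 71 > 54, doesn't match → No.
4: 4 is even, 4 ≤ 54, qualifies → Yes.
10: 10 is even, 10 ≤ 54, qualifies → Yes.
2: 2 is even, 2 ≤ 54, qualifies → Yes.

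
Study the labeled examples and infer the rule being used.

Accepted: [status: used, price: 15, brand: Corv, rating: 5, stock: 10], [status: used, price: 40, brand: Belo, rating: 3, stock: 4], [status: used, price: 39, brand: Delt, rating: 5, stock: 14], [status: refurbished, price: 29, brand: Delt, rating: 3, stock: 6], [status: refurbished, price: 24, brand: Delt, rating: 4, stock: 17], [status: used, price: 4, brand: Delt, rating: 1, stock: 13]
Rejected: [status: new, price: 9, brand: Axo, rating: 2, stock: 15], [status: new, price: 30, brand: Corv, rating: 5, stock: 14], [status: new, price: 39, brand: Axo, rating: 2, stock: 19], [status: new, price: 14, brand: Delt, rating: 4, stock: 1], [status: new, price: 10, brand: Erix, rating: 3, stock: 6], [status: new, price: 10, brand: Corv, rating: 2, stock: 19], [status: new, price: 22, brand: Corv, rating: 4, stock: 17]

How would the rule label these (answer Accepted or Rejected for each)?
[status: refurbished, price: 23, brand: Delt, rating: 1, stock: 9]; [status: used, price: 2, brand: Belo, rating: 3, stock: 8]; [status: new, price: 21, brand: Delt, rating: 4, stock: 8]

The simplest hypothesis consistent with all the labels is: status is not new.
[status: refurbished, price: 23, brand: Delt, rating: 1, stock: 9] — status is refurbished, hence Accepted. [status: used, price: 2, brand: Belo, rating: 3, stock: 8] — status is used, hence Accepted. [status: new, price: 21, brand: Delt, rating: 4, stock: 8] — status is new, hence Rejected.

Accepted, Accepted, Rejected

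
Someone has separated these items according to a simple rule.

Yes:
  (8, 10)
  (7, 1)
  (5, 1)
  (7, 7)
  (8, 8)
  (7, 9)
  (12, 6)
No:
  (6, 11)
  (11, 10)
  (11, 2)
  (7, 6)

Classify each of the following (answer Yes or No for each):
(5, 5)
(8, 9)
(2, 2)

Rule: sum is even. This holds for each 'Yes' example and fails for each 'No' one.
(5, 5) → 5+5 = 10 → Yes.
(8, 9) → 8+9 = 17 → No.
(2, 2) → 2+2 = 4 → Yes.

Yes, No, Yes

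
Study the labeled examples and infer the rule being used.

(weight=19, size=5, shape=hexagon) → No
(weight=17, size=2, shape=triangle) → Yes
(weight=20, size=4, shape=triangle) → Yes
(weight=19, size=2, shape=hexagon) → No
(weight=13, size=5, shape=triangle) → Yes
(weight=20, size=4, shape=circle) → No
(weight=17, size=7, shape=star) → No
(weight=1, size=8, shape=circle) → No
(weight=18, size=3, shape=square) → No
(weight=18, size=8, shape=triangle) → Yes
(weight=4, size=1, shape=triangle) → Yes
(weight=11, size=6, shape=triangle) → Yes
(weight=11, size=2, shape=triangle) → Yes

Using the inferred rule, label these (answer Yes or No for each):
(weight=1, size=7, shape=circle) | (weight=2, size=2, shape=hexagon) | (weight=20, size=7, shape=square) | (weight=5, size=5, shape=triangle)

A rule that fits every label: shape is triangle — true of each 'Yes' example, false of each 'No' one.
No: (weight=1, size=7, shape=circle), since shape is circle.
No: (weight=2, size=2, shape=hexagon), since shape is hexagon.
No: (weight=20, size=7, shape=square), since shape is square.
Yes: (weight=5, size=5, shape=triangle), since shape is triangle.

No, No, No, Yes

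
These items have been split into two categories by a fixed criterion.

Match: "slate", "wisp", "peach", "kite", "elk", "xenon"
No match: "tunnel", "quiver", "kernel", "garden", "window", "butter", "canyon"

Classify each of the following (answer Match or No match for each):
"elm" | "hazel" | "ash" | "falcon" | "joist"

'Match' ⟺ length ≤ 5.
"elm": length 3 — qualifies, so Match.
"hazel": length 5 — qualifies, so Match.
"ash": length 3 — qualifies, so Match.
"falcon": length 6 — does not fit, so No match.
"joist": length 5 — qualifies, so Match.

Match, Match, Match, No match, Match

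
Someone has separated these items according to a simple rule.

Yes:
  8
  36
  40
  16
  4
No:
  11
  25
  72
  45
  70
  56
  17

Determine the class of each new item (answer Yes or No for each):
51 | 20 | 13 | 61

No, Yes, No, No

The common property of the 'Yes' items is: even AND at most 40. No 'No' item has it.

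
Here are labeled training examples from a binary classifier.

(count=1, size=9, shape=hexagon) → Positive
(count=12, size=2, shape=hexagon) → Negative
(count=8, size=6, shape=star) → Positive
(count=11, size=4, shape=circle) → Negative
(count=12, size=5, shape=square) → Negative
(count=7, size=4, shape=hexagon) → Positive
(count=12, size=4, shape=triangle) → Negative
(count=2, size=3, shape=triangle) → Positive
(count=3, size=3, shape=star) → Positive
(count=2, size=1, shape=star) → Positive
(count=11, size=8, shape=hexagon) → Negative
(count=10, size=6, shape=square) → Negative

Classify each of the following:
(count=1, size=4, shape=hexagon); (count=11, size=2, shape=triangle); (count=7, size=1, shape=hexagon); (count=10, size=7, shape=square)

The classifier is using: count ≤ 8.
(count=1, size=4, shape=hexagon): count = 1, satisfies this → Positive. (count=11, size=2, shape=triangle): count = 11, doesn't match → Negative. (count=7, size=1, shape=hexagon): count = 7, satisfies this → Positive. (count=10, size=7, shape=square): count = 10, doesn't match → Negative.

Positive, Negative, Positive, Negative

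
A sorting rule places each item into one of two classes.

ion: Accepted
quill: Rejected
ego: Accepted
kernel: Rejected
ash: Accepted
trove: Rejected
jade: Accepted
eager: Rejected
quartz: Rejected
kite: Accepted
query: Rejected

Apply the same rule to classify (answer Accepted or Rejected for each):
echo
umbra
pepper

The rule appears to be: length ≤ 4.
echo → length 4 → Accepted.
umbra → length 5 → Rejected.
pepper → length 6 → Rejected.

Accepted, Rejected, Rejected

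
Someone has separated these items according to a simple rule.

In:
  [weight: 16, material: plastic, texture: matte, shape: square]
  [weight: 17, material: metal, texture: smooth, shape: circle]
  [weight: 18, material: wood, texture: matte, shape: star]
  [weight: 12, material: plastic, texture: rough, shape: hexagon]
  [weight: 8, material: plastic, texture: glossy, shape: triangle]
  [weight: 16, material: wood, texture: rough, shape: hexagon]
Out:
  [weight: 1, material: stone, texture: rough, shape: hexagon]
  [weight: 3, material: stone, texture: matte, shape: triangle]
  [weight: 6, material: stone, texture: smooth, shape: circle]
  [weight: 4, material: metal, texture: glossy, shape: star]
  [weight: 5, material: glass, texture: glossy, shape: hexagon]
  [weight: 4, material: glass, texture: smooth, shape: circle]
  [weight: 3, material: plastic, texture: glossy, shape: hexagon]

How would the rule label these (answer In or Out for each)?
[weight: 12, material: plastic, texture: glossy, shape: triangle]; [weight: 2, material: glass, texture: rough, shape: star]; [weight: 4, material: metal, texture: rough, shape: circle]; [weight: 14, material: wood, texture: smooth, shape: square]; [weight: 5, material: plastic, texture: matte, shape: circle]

One predicate separates the groups cleanly: weight ≥ 8.
[weight: 12, material: plastic, texture: glossy, shape: triangle]: weight = 12, qualifies → In. [weight: 2, material: glass, texture: rough, shape: star]: weight = 2, does not satisfy this → Out. [weight: 4, material: metal, texture: rough, shape: circle]: weight = 4, does not satisfy this → Out. [weight: 14, material: wood, texture: smooth, shape: square]: weight = 14, qualifies → In. [weight: 5, material: plastic, texture: matte, shape: circle]: weight = 5, does not satisfy this → Out.

In, Out, Out, In, Out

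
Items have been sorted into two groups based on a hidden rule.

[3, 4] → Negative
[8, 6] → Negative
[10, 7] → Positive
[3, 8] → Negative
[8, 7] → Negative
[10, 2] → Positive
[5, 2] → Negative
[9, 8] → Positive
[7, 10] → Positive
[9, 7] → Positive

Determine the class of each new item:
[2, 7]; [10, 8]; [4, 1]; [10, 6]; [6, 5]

Negative, Positive, Negative, Positive, Negative

The simplest hypothesis consistent with all the labels is: max ≥ 9.
[2, 7]: max 7, lacks this property → Negative.
[10, 8]: max 10, matches → Positive.
[4, 1]: max 4, lacks this property → Negative.
[10, 6]: max 10, matches → Positive.
[6, 5]: max 6, lacks this property → Negative.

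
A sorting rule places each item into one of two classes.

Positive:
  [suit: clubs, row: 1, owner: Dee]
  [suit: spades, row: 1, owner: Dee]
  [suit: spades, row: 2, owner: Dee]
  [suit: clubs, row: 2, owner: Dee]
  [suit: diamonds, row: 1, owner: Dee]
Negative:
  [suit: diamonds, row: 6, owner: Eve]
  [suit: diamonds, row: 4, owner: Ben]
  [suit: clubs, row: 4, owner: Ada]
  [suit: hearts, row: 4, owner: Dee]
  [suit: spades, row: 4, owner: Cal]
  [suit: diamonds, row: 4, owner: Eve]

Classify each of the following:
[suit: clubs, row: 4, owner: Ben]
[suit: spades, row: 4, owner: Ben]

Every 'Positive' example satisfies: row ≤ 2. None of the 'Negative' examples do.
[suit: clubs, row: 4, owner: Ben] — row = 4, hence Negative. [suit: spades, row: 4, owner: Ben] — row = 4, hence Negative.

Negative, Negative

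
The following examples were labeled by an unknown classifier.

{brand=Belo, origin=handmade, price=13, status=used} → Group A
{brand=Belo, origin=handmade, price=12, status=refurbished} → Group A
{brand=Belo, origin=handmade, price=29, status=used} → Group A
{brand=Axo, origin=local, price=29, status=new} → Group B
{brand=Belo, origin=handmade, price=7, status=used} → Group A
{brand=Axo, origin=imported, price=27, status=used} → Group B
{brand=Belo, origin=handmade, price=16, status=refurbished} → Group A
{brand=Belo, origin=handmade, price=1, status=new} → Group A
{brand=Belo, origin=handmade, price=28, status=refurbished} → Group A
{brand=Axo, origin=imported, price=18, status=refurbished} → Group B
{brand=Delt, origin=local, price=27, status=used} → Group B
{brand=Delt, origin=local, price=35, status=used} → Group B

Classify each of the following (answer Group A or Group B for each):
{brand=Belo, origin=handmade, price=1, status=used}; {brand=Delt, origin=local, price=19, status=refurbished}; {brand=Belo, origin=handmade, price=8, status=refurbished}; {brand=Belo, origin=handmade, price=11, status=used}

The common property of the 'Group A' items is: brand is Belo. No 'Group B' item has it.

Group A, Group B, Group A, Group A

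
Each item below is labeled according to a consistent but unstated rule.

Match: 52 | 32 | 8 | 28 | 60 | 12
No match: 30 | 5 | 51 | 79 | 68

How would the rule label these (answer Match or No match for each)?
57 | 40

A rule that fits every label: multiple of 4 AND at most 60 — true of each 'Match' example, false of each 'No match' one.
No match: 57, since 57 = 4·14 + 1, 57 ≤ 60. Match: 40, since 40 = 4·10, 40 ≤ 60.

No match, Match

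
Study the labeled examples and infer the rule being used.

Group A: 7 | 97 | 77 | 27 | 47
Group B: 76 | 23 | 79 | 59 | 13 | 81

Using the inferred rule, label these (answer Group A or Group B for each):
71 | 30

Group B, Group B

The classifier is using: ends in digit 7.
71: Group B (last digit 1). 30: Group B (last digit 0).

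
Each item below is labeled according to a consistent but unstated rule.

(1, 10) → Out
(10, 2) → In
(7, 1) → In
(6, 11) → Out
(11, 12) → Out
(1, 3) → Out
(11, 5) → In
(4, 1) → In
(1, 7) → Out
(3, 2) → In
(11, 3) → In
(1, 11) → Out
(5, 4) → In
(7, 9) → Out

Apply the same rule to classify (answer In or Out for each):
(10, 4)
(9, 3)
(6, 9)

In, In, Out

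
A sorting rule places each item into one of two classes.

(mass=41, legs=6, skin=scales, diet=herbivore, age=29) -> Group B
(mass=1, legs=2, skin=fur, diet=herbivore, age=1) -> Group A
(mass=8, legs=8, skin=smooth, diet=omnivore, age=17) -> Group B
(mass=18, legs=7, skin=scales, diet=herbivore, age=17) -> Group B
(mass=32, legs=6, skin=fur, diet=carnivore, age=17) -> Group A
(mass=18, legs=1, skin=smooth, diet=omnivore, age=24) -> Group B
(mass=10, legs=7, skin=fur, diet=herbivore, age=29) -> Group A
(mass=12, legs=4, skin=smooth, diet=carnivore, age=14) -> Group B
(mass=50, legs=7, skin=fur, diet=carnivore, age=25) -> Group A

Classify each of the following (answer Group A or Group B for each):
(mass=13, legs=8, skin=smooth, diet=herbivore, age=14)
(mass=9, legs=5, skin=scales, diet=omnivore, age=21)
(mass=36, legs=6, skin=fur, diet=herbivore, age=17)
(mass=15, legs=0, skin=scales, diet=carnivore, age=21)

Group B, Group B, Group A, Group B

'Group A' ⟺ skin is fur.
(mass=13, legs=8, skin=smooth, diet=herbivore, age=14): skin is smooth, doesn't qualify → Group B.
(mass=9, legs=5, skin=scales, diet=omnivore, age=21): skin is scales, doesn't qualify → Group B.
(mass=36, legs=6, skin=fur, diet=herbivore, age=17): skin is fur, qualifies → Group A.
(mass=15, legs=0, skin=scales, diet=carnivore, age=21): skin is scales, doesn't qualify → Group B.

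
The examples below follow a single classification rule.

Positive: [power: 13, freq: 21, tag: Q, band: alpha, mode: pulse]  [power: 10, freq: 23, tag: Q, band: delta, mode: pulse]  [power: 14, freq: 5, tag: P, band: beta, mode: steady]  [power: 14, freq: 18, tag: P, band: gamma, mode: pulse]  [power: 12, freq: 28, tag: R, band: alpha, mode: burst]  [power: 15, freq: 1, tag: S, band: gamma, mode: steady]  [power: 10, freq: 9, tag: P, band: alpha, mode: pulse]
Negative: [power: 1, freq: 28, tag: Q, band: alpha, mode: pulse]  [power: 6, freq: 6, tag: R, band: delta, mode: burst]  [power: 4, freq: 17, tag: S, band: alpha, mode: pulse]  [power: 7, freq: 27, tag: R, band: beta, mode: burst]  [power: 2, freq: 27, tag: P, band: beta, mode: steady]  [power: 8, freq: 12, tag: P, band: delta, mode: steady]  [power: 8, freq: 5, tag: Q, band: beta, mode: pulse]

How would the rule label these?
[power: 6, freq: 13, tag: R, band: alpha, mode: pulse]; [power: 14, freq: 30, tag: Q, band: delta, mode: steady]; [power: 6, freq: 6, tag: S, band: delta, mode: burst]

Negative, Positive, Negative

The rule appears to be: power ≥ 10.
[power: 6, freq: 13, tag: R, band: alpha, mode: pulse] — power = 6, hence Negative. [power: 14, freq: 30, tag: Q, band: delta, mode: steady] — power = 14, hence Positive. [power: 6, freq: 6, tag: S, band: delta, mode: burst] — power = 6, hence Negative.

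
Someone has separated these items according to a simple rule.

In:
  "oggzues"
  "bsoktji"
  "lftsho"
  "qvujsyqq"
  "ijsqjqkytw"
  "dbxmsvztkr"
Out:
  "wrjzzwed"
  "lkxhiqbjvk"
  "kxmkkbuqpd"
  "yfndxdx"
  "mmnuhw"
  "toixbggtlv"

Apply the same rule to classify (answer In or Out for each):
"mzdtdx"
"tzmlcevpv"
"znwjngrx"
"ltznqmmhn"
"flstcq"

Out, Out, Out, Out, In

All 'In' examples share one property — contains 's' — and every 'Out' example lacks it.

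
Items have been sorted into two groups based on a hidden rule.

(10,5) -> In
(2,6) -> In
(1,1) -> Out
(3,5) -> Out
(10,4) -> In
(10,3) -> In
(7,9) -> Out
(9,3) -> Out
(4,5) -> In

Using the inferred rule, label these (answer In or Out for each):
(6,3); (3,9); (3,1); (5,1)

In, Out, Out, Out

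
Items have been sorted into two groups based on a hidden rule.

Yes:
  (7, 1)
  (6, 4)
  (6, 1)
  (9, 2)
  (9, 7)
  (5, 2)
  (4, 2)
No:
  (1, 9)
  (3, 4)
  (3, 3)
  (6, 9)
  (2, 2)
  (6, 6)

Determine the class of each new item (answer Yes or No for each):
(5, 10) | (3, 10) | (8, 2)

No, No, Yes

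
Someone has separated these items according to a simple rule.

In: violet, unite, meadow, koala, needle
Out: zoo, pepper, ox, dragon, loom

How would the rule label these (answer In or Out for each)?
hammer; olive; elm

Out, In, Out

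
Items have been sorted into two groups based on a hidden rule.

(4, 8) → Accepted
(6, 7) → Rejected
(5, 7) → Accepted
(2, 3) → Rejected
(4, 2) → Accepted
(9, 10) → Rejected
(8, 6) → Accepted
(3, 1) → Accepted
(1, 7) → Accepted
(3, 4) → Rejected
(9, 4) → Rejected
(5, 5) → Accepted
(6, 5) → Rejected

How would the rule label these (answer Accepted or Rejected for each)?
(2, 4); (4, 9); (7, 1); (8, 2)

Accepted, Rejected, Accepted, Accepted

One predicate separates the groups cleanly: sum is even.
Accepted: (2, 4), since 2+4 = 6.
Rejected: (4, 9), since 4+9 = 13.
Accepted: (7, 1), since 7+1 = 8.
Accepted: (8, 2), since 8+2 = 10.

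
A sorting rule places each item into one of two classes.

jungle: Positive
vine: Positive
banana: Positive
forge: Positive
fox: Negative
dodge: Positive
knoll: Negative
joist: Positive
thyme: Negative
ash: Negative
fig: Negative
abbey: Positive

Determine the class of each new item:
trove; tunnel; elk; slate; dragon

Positive, Positive, Negative, Positive, Positive

'Positive' ⟺ has ≥ 2 vowels.
trove: 2 vowels, satisfies this → Positive. tunnel: 2 vowels, satisfies this → Positive. elk: 1 vowel, fails the rule → Negative. slate: 2 vowels, satisfies this → Positive. dragon: 2 vowels, satisfies this → Positive.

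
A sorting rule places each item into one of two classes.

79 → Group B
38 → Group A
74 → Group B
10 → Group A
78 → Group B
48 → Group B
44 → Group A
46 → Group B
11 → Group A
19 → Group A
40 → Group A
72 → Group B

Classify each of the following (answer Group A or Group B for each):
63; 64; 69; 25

Group B, Group B, Group B, Group A

The simplest hypothesis consistent with all the labels is: at most 44.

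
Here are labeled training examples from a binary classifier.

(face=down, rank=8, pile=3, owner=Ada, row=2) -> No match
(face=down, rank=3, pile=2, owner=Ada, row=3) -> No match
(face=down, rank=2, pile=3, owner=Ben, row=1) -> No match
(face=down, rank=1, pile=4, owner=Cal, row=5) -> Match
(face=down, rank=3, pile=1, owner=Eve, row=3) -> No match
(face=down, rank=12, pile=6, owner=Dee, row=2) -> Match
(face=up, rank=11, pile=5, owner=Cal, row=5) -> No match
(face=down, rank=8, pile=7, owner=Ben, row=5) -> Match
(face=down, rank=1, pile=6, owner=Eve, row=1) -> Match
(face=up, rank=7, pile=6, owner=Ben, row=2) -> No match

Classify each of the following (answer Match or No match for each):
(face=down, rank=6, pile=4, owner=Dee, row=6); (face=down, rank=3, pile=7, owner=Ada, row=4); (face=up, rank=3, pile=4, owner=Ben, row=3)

Match, Match, No match

Rule: face is down AND pile ≥ 4. This holds for each 'Match' example and fails for each 'No match' one.
(face=down, rank=6, pile=4, owner=Dee, row=6): Match (face is down, pile = 4). (face=down, rank=3, pile=7, owner=Ada, row=4): Match (face is down, pile = 7). (face=up, rank=3, pile=4, owner=Ben, row=3): No match (face is up, pile = 4).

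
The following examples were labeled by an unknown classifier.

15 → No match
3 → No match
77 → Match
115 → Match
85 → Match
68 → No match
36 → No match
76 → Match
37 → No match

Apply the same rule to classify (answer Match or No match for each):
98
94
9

Match, Match, No match

One predicate separates the groups cleanly: at least 76.
Match: 98, since 98 ≥ 76. Match: 94, since 94 ≥ 76. No match: 9, since 9 < 76.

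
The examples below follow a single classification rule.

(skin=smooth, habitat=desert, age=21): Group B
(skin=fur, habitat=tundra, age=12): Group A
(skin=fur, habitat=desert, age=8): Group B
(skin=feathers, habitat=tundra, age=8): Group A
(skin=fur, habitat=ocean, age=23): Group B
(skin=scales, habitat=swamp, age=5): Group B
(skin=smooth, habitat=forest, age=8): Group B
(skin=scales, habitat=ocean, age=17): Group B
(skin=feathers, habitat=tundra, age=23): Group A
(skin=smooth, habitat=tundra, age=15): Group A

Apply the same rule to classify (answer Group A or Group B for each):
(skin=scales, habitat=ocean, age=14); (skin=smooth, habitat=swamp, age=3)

Every 'Group A' example satisfies: habitat is tundra. None of the 'Group B' examples do.

Group B, Group B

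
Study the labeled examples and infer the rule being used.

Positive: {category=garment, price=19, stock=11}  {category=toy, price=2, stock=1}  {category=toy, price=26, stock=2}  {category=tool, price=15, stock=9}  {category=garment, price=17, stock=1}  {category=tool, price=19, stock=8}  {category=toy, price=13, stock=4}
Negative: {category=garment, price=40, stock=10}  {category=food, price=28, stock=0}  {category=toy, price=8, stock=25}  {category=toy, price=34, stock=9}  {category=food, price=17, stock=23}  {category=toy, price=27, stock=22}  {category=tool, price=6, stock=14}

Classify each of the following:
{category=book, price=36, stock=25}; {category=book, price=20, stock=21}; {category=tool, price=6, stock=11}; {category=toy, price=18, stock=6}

Negative, Negative, Positive, Positive

The simplest hypothesis consistent with all the labels is: stock ≤ 11 AND price ≤ 26.
{category=book, price=36, stock=25}: stock = 25, price = 36 — fails this test, so Negative. {category=book, price=20, stock=21}: stock = 21, price = 20 — fails this test, so Negative. {category=tool, price=6, stock=11}: stock = 11, price = 6 — matches, so Positive. {category=toy, price=18, stock=6}: stock = 6, price = 18 — matches, so Positive.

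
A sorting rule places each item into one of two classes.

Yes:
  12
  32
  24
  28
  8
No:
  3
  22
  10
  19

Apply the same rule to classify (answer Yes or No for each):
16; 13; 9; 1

Yes, No, No, No

The distinguishing property — multiple of 4 — holds for all the 'Yes' cases and none of the 'No' cases.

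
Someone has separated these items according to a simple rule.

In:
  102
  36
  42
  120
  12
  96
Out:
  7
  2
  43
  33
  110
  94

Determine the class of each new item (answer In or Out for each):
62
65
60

Every 'In' example satisfies: multiple of 6. None of the 'Out' examples do.

Out, Out, In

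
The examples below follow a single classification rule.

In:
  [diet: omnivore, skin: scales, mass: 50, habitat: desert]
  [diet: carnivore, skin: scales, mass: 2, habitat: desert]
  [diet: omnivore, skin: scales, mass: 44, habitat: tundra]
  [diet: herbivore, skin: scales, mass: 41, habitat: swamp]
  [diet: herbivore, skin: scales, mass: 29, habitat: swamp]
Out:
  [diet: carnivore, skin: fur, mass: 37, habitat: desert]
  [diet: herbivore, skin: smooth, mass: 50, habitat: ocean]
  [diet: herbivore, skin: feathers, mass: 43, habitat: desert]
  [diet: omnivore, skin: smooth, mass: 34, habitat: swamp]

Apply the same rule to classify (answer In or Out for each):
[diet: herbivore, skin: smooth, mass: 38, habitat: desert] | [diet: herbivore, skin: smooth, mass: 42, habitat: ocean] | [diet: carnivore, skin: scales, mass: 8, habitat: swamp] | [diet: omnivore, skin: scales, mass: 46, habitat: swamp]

The distinguishing property — skin is scales — holds for all the 'In' cases and none of the 'Out' cases.

Out, Out, In, In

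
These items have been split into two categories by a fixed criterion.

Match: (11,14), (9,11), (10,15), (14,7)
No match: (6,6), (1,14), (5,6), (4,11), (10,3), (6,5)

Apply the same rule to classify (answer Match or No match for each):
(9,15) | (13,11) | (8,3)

Match, Match, No match

The classifier is using: sum ≥ 20.
Match: (9,15), since 9+15 = 24.
Match: (13,11), since 13+11 = 24.
No match: (8,3), since 8+3 = 11.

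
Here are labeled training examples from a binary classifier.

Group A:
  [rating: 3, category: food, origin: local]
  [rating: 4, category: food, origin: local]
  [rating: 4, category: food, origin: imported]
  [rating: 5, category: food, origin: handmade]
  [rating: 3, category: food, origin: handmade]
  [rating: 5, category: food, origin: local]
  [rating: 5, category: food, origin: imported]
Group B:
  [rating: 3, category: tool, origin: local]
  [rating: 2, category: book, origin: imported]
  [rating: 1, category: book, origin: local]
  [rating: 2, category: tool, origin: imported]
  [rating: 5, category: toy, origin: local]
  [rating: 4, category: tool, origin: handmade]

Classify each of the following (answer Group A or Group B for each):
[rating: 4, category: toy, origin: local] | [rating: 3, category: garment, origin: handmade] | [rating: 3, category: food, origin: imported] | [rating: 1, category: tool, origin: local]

All 'Group A' examples share one property — category is food — and every 'Group B' example lacks it.
[rating: 4, category: toy, origin: local] → category is toy → Group B. [rating: 3, category: garment, origin: handmade] → category is garment → Group B. [rating: 3, category: food, origin: imported] → category is food → Group A. [rating: 1, category: tool, origin: local] → category is tool → Group B.

Group B, Group B, Group A, Group B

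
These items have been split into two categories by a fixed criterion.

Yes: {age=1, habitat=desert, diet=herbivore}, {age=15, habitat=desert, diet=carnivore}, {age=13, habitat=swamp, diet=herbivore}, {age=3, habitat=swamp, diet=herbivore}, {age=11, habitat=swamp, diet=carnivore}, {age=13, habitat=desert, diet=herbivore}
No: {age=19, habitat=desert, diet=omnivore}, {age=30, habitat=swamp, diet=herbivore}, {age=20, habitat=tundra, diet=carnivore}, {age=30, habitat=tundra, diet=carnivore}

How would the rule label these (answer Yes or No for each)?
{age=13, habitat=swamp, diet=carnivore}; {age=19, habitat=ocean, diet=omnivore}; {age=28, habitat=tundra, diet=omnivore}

Yes, No, No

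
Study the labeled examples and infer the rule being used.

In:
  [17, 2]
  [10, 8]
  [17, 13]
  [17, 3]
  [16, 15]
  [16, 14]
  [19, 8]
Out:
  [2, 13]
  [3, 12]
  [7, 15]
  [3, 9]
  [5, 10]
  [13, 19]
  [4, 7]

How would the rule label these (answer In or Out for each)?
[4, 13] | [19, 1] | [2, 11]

Out, In, Out

The simplest hypothesis consistent with all the labels is: first > second.
[4, 13] — 4 < 13, hence Out. [19, 1] — 19 > 1, hence In. [2, 11] — 2 < 11, hence Out.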